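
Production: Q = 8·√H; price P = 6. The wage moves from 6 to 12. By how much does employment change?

From P·MP_H = w with MP_H = 4·H^(-1/2), the labor demand is H(w) = (24/w)^(2).
At w = 6: H = 16. At w = 12: H = 4.
ΔH = 4 − 16 = -12.

ΔH = -12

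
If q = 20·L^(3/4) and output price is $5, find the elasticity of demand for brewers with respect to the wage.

MP_L = (3/4)·20·L^(-1/4), so P·MP_L = w gives 75·L^(-1/4) = w.
Solving, L(w) = (75/w)^(4). This is a constant-elasticity form: L ∝ w^(−4), so ε = −4.

ε = -4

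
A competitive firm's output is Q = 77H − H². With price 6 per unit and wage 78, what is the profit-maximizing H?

The marginal product of H is MP_H = 77 − 2H.
A price-taking firm hires until the value of the marginal product equals the wage: P·MP_H = w, so 6·(77 − 2H) = 78.
Then 77 − 2H = 13, giving H = 32.

H* = 32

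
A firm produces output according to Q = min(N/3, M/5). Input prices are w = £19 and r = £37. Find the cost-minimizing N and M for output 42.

N* = 126, M* = 210

With a fixed-proportions technology, the cost-minimizing bundle uses no slack in either input: N/3 = M/5 = Q.
So N = 3·42 = 126 and M = 5·42 = 210.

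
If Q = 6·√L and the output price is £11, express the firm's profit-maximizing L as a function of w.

MP_L = (1/2)·6·L^(-1/2) = 3·L^(-1/2).
Setting P·MP_L = w: 33·L^(-1/2) = w.
Solving for L: L^(-1/2) = w/33, so L = (33/w)^(2).

L(w) = 1089/w²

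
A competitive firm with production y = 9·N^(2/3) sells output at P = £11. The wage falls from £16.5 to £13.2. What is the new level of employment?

N* = 125

From P·MP_N = w with MP_N = 6·N^(-1/3), the labor demand is N(w) = (66/w)^(3).
At w = 16.5: N = 64. At w = 13.2: N = 125.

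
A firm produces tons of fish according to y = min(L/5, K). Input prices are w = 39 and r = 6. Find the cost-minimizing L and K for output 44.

With a fixed-proportions technology, the cost-minimizing bundle uses no slack in either input: L/5 = K = y.
So L = 5·44 = 220 and K = 44.

L* = 220, K* = 44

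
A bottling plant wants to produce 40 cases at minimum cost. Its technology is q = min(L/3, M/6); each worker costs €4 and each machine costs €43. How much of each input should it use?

L* = 120, M* = 240

With a fixed-proportions technology, the cost-minimizing bundle uses no slack in either input: L/3 = M/6 = q.
So L = 3·40 = 120 and M = 6·40 = 240.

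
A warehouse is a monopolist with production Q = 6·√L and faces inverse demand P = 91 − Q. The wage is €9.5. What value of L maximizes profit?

L* = 36

Marginal revenue from the inverse demand is MR = 91 − 2Q.
The marginal product is MP_L = 3·L^(-1/2).
A monopolist hires until marginal revenue product equals the wage: MR·MP_L = w.
At L, Q = 6·√L. Substituting and solving: (91 − 12·√L)·3·L^(-1/2) = 9.5 gives L = 36.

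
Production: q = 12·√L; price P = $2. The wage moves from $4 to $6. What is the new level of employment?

From P·MP_L = w with MP_L = 6·L^(-1/2), the labor demand is L(w) = (12/w)^(2).
At w = 4: L = 9. At w = 6: L = 4.

L* = 4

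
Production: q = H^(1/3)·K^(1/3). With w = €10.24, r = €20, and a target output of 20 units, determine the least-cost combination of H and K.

H* = 125, K* = 64

Cost minimization requires the marginal rate of technical substitution to equal the input-price ratio: MP_H/MP_K = w/r.
Here MP_H/MP_K = (1/3)·(K/H)/(1/3) = (K/H). Setting this equal to 10.24/20 = 0.512 gives K = 0.512H.
Substituting into q = 20: H^(1/3)·(0.512H)^(1/3) = 20.
Solving, H = 125 and K = 64.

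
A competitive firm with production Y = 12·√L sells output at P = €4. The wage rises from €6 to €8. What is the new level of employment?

L* = 9

From P·MP_L = w with MP_L = 6·L^(-1/2), the labor demand is L(w) = (24/w)^(2).
At w = 6: L = 16. At w = 8: L = 9.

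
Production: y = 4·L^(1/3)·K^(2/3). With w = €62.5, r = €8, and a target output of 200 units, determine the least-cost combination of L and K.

L* = 8, K* = 125

Cost minimization requires the marginal rate of technical substitution to equal the input-price ratio: MP_L/MP_K = w/r.
Here MP_L/MP_K = (1/3)·(K/L)/(2/3) = 0.5·(K/L). Setting this equal to 62.5/8 = 7.8125 gives K = 15.625L.
Substituting into y = 200: 4·L^(1/3)·(15.625L)^(2/3) = 200.
Solving, L = 8 and K = 125.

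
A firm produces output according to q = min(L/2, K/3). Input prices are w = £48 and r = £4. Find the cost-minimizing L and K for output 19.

With a fixed-proportions technology, the cost-minimizing bundle uses no slack in either input: L/2 = K/3 = q.
So L = 2·19 = 38 and K = 3·19 = 57.

L* = 38, K* = 57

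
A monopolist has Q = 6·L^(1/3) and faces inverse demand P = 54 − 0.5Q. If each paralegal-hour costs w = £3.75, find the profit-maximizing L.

L* = 64

Marginal revenue from the inverse demand is MR = 54 − Q.
The marginal product is MP_L = 2·L^(-2/3).
A monopolist hires until marginal revenue product equals the wage: MR·MP_L = w.
At L, Q = 6·L^(1/3). Substituting and solving: (54 − 6·L^(1/3))·2·L^(-2/3) = 3.75 gives L = 64.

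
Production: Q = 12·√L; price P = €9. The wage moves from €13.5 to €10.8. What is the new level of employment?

L* = 25

From P·MP_L = w with MP_L = 6·L^(-1/2), the labor demand is L(w) = (54/w)^(2).
At w = 13.5: L = 16. At w = 10.8: L = 25.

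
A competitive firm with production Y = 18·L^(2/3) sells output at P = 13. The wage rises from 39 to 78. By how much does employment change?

From P·MP_L = w with MP_L = 12·L^(-1/3), the labor demand is L(w) = (156/w)^(3).
At w = 39: L = 64. At w = 78: L = 8.
ΔL = 8 − 64 = -56.

ΔL = -56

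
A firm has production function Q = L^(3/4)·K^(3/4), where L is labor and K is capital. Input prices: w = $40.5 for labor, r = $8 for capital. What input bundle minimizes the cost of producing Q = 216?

L* = 16, K* = 81

Cost minimization requires the marginal rate of technical substitution to equal the input-price ratio: MP_L/MP_K = w/r.
Here MP_L/MP_K = (3/4)·(K/L)/(3/4) = (K/L). Setting this equal to 40.5/8 = 5.0625 gives K = 5.0625L.
Substituting into Q = 216: L^(3/4)·(5.0625L)^(3/4) = 216.
Solving, L = 16 and K = 81.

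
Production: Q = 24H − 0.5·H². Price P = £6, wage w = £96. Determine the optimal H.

H* = 8

The marginal product of H is MP_H = 24 − H.
A price-taking firm hires until the value of the marginal product equals the wage: P·MP_H = w, so 6·(24 − H) = 96.
Then 24 − H = 16, giving H = 8.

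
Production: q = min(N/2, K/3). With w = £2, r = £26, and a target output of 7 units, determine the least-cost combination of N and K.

With a fixed-proportions technology, the cost-minimizing bundle uses no slack in either input: N/2 = K/3 = q.
So N = 2·7 = 14 and K = 3·7 = 21.

N* = 14, K* = 21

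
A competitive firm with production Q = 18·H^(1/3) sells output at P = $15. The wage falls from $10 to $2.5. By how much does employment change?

From P·MP_H = w with MP_H = 6·H^(-2/3), the labor demand is H(w) = (90/w)^(3/2).
At w = 10: H = 27. At w = 2.5: H = 216.
ΔH = 216 − 27 = 189.

ΔH = 189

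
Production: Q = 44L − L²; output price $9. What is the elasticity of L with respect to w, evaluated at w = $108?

From P·MP_L = w with MP_L = 44 − 2L, labor demand is L(w) = (44 − w/9)/2.
dL/dw = −1/(18) = -1/18.
At w = 108, L = 16, so ε = (dL/dw)·(w/L) = (-1/18)·(108/16) = -0.375.

ε = -0.375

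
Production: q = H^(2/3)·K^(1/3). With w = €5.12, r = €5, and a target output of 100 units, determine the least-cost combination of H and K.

H* = 125, K* = 64

Cost minimization requires the marginal rate of technical substitution to equal the input-price ratio: MP_H/MP_K = w/r.
Here MP_H/MP_K = (2/3)·(K/H)/(1/3) = 2·(K/H). Setting this equal to 5.12/5 = 1.024 gives K = 0.512H.
Substituting into q = 100: H^(2/3)·(0.512H)^(1/3) = 100.
Solving, H = 125 and K = 64.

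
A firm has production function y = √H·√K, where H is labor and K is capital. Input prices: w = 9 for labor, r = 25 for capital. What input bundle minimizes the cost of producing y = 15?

Cost minimization requires the marginal rate of technical substitution to equal the input-price ratio: MP_H/MP_K = w/r.
Here MP_H/MP_K = (1/2)·(K/H)/(1/2) = (K/H). Setting this equal to 9/25 = 0.36 gives K = 0.36H.
Substituting into y = 15: H^(1/2)·(0.36H)^(1/2) = 15.
Solving, H = 25 and K = 9.

H* = 25, K* = 9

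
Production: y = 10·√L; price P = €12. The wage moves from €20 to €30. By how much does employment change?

From P·MP_L = w with MP_L = 5·L^(-1/2), the labor demand is L(w) = (60/w)^(2).
At w = 20: L = 9. At w = 30: L = 4.
ΔL = 4 − 9 = -5.

ΔL = -5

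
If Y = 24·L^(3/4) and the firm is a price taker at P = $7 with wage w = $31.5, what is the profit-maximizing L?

MP_L = (3/4)·24·L^(-1/4) = 18·L^(-1/4).
Profit maximization for a price taker requires P·MP_L = w: 7·18·L^(-1/4) = 31.5.
So L^(-1/4) = 0.25, which gives L = 256.

L* = 256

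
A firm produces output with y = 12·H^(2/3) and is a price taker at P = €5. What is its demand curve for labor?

H(w) = 64000/w³

MP_H = (2/3)·12·H^(-1/3) = 8·H^(-1/3).
Setting P·MP_H = w: 40·H^(-1/3) = w.
Solving for H: H^(-1/3) = w/40, so H = (40/w)^(3).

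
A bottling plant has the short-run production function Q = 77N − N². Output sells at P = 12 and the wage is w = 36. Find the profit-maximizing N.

The marginal product of N is MP_N = 77 − 2N.
A price-taking firm hires until the value of the marginal product equals the wage: P·MP_N = w, so 12·(77 − 2N) = 36.
Then 77 − 2N = 3, giving N = 37.

N* = 37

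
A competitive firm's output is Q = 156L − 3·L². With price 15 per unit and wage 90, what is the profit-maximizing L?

L* = 25

The marginal product of L is MP_L = 156 − 6L.
A price-taking firm hires until the value of the marginal product equals the wage: P·MP_L = w, so 15·(156 − 6L) = 90.
Then 156 − 6L = 6, giving L = 25.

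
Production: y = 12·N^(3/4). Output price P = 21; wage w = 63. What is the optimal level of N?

MP_N = (3/4)·12·N^(-1/4) = 9·N^(-1/4).
Profit maximization for a price taker requires P·MP_N = w: 21·9·N^(-1/4) = 63.
So N^(-1/4) = 1/3, which gives N = 81.

N* = 81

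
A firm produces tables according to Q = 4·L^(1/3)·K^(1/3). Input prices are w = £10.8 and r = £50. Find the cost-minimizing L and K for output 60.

L* = 125, K* = 27

Cost minimization requires the marginal rate of technical substitution to equal the input-price ratio: MP_L/MP_K = w/r.
Here MP_L/MP_K = (1/3)·(K/L)/(1/3) = (K/L). Setting this equal to 10.8/50 = 0.216 gives K = 0.216L.
Substituting into Q = 60: 4·L^(1/3)·(0.216L)^(1/3) = 60.
Solving, L = 125 and K = 27.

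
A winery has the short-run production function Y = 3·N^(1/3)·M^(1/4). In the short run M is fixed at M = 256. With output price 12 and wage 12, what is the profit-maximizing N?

N* = 8

With M = 256, MP_N = (1/3)·3·N^(-2/3)·256^(1/4) = 4·N^(-2/3).
Profit maximization for a price taker requires P·MP_N = w: 12·4·N^(-2/3) = 12.
So N^(-2/3) = 0.25, which gives N = 8.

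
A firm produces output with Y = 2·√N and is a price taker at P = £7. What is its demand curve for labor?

MP_N = (1/2)·2·N^(-1/2) = N^(-1/2).
Setting P·MP_N = w: 7·N^(-1/2) = w.
Solving for N: N^(-1/2) = w/7, so N = (7/w)^(2).

N(w) = 49/w²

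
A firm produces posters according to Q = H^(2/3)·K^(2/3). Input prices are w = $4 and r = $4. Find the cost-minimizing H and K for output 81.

Cost minimization requires the marginal rate of technical substitution to equal the input-price ratio: MP_H/MP_K = w/r.
Here MP_H/MP_K = (2/3)·(K/H)/(2/3) = (K/H). Setting this equal to 4/4 = 1 gives K = H.
Substituting into Q = 81: H^(2/3)·(H)^(2/3) = 81.
Solving, H = 27 and K = 27.

H* = 27, K* = 27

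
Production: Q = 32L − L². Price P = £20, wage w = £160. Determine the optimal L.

The marginal product of L is MP_L = 32 − 2L.
A price-taking firm hires until the value of the marginal product equals the wage: P·MP_L = w, so 20·(32 − 2L) = 160.
Then 32 − 2L = 8, giving L = 12.

L* = 12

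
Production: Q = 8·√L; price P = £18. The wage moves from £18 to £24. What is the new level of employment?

From P·MP_L = w with MP_L = 4·L^(-1/2), the labor demand is L(w) = (72/w)^(2).
At w = 18: L = 16. At w = 24: L = 9.

L* = 9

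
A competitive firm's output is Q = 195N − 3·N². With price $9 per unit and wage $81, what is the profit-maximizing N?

N* = 31

The marginal product of N is MP_N = 195 − 6N.
A price-taking firm hires until the value of the marginal product equals the wage: P·MP_N = w, so 9·(195 − 6N) = 81.
Then 195 − 6N = 9, giving N = 31.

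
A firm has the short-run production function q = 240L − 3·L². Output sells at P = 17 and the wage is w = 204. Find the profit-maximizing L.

The marginal product of L is MP_L = 240 − 6L.
A price-taking firm hires until the value of the marginal product equals the wage: P·MP_L = w, so 17·(240 − 6L) = 204.
Then 240 − 6L = 12, giving L = 38.

L* = 38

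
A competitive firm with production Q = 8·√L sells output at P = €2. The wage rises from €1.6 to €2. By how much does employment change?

From P·MP_L = w with MP_L = 4·L^(-1/2), the labor demand is L(w) = (8/w)^(2).
At w = 1.6: L = 25. At w = 2: L = 16.
ΔL = 16 − 25 = -9.

ΔL = -9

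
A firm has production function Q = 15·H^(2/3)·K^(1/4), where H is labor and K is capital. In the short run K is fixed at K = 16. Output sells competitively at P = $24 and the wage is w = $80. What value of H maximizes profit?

With K = 16, MP_H = (2/3)·15·H^(-1/3)·16^(1/4) = 20·H^(-1/3).
Profit maximization for a price taker requires P·MP_H = w: 24·20·H^(-1/3) = 80.
So H^(-1/3) = 1/6, which gives H = 216.

H* = 216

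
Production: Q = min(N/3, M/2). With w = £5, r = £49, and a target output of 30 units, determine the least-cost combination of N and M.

With a fixed-proportions technology, the cost-minimizing bundle uses no slack in either input: N/3 = M/2 = Q.
So N = 3·30 = 90 and M = 2·30 = 60.

N* = 90, M* = 60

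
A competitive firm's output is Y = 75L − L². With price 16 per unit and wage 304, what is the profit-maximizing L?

L* = 28

The marginal product of L is MP_L = 75 − 2L.
A price-taking firm hires until the value of the marginal product equals the wage: P·MP_L = w, so 16·(75 − 2L) = 304.
Then 75 − 2L = 19, giving L = 28.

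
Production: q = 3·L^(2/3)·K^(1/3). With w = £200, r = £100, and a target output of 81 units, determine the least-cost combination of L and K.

L* = 27, K* = 27

Cost minimization requires the marginal rate of technical substitution to equal the input-price ratio: MP_L/MP_K = w/r.
Here MP_L/MP_K = (2/3)·(K/L)/(1/3) = 2·(K/L). Setting this equal to 200/100 = 2 gives K = L.
Substituting into q = 81: 3·L^(2/3)·(L)^(1/3) = 81.
Solving, L = 27 and K = 27.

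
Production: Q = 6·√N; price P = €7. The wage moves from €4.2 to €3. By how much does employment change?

ΔN = 24

From P·MP_N = w with MP_N = 3·N^(-1/2), the labor demand is N(w) = (21/w)^(2).
At w = 4.2: N = 25. At w = 3: N = 49.
ΔN = 49 − 25 = 24.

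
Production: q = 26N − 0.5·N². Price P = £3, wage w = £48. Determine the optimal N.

The marginal product of N is MP_N = 26 − N.
A price-taking firm hires until the value of the marginal product equals the wage: P·MP_N = w, so 3·(26 − N) = 48.
Then 26 − N = 16, giving N = 10.

N* = 10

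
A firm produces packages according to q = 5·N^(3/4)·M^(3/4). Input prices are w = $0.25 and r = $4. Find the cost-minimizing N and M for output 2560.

N* = 256, M* = 16

Cost minimization requires the marginal rate of technical substitution to equal the input-price ratio: MP_N/MP_M = w/r.
Here MP_N/MP_M = (3/4)·(M/N)/(3/4) = (M/N). Setting this equal to 0.25/4 = 0.0625 gives M = 0.0625N.
Substituting into q = 2560: 5·N^(3/4)·(0.0625N)^(3/4) = 2560.
Solving, N = 256 and M = 16.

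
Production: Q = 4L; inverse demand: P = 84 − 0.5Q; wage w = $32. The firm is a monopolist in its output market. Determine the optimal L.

L* = 19

Marginal revenue from the inverse demand is MR = 84 − Q.
The marginal product is MP_L = 4.
A monopolist hires until marginal revenue product equals the wage: MR·MP_L = w.
(84 − 4L)·4 = 32, so L = 19.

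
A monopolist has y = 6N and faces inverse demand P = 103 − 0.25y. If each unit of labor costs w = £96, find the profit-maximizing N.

Marginal revenue from the inverse demand is MR = 103 − 0.5y.
The marginal product is MP_N = 6.
A monopolist hires until marginal revenue product equals the wage: MR·MP_N = w.
(103 − 3N)·6 = 96, so N = 29.

N* = 29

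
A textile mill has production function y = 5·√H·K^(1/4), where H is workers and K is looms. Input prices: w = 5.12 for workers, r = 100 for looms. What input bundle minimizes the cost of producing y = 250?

Cost minimization requires the marginal rate of technical substitution to equal the input-price ratio: MP_H/MP_K = w/r.
Here MP_H/MP_K = (1/2)·(K/H)/(1/4) = 2·(K/H). Setting this equal to 5.12/100 = 0.0512 gives K = 0.0256H.
Substituting into y = 250: 5·H^(1/2)·(0.0256H)^(1/4) = 250.
Solving, H = 625 and K = 16.

H* = 625, K* = 16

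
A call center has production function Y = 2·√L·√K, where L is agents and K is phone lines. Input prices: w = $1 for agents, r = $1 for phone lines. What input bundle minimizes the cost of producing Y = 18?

L* = 9, K* = 9

Cost minimization requires the marginal rate of technical substitution to equal the input-price ratio: MP_L/MP_K = w/r.
Here MP_L/MP_K = (1/2)·(K/L)/(1/2) = (K/L). Setting this equal to 1/1 = 1 gives K = L.
Substituting into Y = 18: 2·L^(1/2)·(L)^(1/2) = 18.
Solving, L = 9 and K = 9.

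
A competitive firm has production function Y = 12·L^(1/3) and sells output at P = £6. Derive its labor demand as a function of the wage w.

L(w) = (24/w)^(3/2)

MP_L = (1/3)·12·L^(-2/3) = 4·L^(-2/3).
Setting P·MP_L = w: 24·L^(-2/3) = w.
Solving for L: L^(-2/3) = w/24, so L = (24/w)^(3/2).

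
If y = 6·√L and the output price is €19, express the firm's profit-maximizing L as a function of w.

MP_L = (1/2)·6·L^(-1/2) = 3·L^(-1/2).
Setting P·MP_L = w: 57·L^(-1/2) = w.
Solving for L: L^(-1/2) = w/57, so L = (57/w)^(2).

L(w) = 3249/w²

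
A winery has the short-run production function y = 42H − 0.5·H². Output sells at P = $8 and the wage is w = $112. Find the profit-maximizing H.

The marginal product of H is MP_H = 42 − H.
A price-taking firm hires until the value of the marginal product equals the wage: P·MP_H = w, so 8·(42 − H) = 112.
Then 42 − H = 14, giving H = 28.

H* = 28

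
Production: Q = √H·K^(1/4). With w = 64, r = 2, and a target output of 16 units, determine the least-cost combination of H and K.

H* = 16, K* = 256

Cost minimization requires the marginal rate of technical substitution to equal the input-price ratio: MP_H/MP_K = w/r.
Here MP_H/MP_K = (1/2)·(K/H)/(1/4) = 2·(K/H). Setting this equal to 64/2 = 32 gives K = 16H.
Substituting into Q = 16: H^(1/2)·(16H)^(1/4) = 16.
Solving, H = 16 and K = 256.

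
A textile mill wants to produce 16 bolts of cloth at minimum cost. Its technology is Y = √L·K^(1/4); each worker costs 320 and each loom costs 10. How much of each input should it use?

Cost minimization requires the marginal rate of technical substitution to equal the input-price ratio: MP_L/MP_K = w/r.
Here MP_L/MP_K = (1/2)·(K/L)/(1/4) = 2·(K/L). Setting this equal to 320/10 = 32 gives K = 16L.
Substituting into Y = 16: L^(1/2)·(16L)^(1/4) = 16.
Solving, L = 16 and K = 256.

L* = 16, K* = 256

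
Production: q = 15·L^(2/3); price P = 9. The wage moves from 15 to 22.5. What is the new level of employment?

L* = 64

From P·MP_L = w with MP_L = 10·L^(-1/3), the labor demand is L(w) = (90/w)^(3).
At w = 15: L = 216. At w = 22.5: L = 64.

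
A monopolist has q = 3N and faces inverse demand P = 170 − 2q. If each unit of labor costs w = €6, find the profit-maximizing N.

N* = 14

Marginal revenue from the inverse demand is MR = 170 − 4q.
The marginal product is MP_N = 3.
A monopolist hires until marginal revenue product equals the wage: MR·MP_N = w.
(170 − 12N)·3 = 6, so N = 14.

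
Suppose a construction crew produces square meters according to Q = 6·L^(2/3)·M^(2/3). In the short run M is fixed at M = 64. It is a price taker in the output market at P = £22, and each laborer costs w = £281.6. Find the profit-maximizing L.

With M = 64, MP_L = (2/3)·6·L^(-1/3)·64^(2/3) = 64·L^(-1/3).
Profit maximization for a price taker requires P·MP_L = w: 22·64·L^(-1/3) = 281.6.
So L^(-1/3) = 0.2, which gives L = 125.

L* = 125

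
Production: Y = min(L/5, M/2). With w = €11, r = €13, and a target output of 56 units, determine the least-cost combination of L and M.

L* = 280, M* = 112

With a fixed-proportions technology, the cost-minimizing bundle uses no slack in either input: L/5 = M/2 = Y.
So L = 5·56 = 280 and M = 2·56 = 112.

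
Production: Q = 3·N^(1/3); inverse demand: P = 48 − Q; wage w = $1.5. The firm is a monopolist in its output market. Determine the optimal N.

N* = 64

Marginal revenue from the inverse demand is MR = 48 − 2Q.
The marginal product is MP_N = N^(-2/3).
A monopolist hires until marginal revenue product equals the wage: MR·MP_N = w.
At N, Q = 3·N^(1/3). Substituting and solving: (48 − 6·N^(1/3))·N^(-2/3) = 1.5 gives N = 64.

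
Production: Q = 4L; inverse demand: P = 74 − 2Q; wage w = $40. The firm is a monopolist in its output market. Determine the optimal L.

L* = 4

Marginal revenue from the inverse demand is MR = 74 − 4Q.
The marginal product is MP_L = 4.
A monopolist hires until marginal revenue product equals the wage: MR·MP_L = w.
(74 − 16L)·4 = 40, so L = 4.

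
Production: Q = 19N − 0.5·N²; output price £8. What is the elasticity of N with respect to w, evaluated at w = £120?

From P·MP_N = w with MP_N = 19 − N, labor demand is N(w) = 19 − w/8.
dN/dw = −1/(8) = -0.125.
At w = 120, N = 4, so ε = (dN/dw)·(w/N) = (-0.125)·(120/4) = -3.75.

ε = -3.75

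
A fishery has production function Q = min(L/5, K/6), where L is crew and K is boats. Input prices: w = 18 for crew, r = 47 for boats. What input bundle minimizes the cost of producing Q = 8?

With a fixed-proportions technology, the cost-minimizing bundle uses no slack in either input: L/5 = K/6 = Q.
So L = 5·8 = 40 and K = 6·8 = 48.

L* = 40, K* = 48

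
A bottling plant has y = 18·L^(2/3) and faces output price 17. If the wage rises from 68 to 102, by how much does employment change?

ΔL = -19

From P·MP_L = w with MP_L = 12·L^(-1/3), the labor demand is L(w) = (204/w)^(3).
At w = 68: L = 27. At w = 102: L = 8.
ΔL = 8 − 27 = -19.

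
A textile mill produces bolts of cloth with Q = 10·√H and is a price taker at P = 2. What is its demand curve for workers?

MP_H = (1/2)·10·H^(-1/2) = 5·H^(-1/2).
Setting P·MP_H = w: 10·H^(-1/2) = w.
Solving for H: H^(-1/2) = w/10, so H = (10/w)^(2).

H(w) = 100/w²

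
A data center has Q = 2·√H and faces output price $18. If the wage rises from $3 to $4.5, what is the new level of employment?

From P·MP_H = w with MP_H = H^(-1/2), the labor demand is H(w) = (18/w)^(2).
At w = 3: H = 36. At w = 4.5: H = 16.

H* = 16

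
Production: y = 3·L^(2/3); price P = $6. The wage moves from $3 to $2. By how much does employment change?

ΔL = 152

From P·MP_L = w with MP_L = 2·L^(-1/3), the labor demand is L(w) = (12/w)^(3).
At w = 3: L = 64. At w = 2: L = 216.
ΔL = 216 − 64 = 152.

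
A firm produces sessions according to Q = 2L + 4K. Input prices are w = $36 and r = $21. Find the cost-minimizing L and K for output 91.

L* = 0, K* = 22.75

The inputs are perfect substitutes, so the firm uses whichever has the lower cost per unit of output.
Cost per unit of output via L is w/2 = 18; via K it is r/4 = 5.25. K is cheaper.
Producing Q = 91 with K alone: L = 0, K = 22.75.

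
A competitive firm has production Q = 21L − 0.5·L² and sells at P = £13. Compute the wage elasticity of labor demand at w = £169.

From P·MP_L = w with MP_L = 21 − L, labor demand is L(w) = 21 − w/13.
dL/dw = −1/(13) = -1/13.
At w = 169, L = 8, so ε = (dL/dw)·(w/L) = (-1/13)·(169/8) = -1.625.

ε = -1.625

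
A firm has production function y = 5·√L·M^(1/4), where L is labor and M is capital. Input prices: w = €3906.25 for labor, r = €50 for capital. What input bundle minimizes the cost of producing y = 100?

Cost minimization requires the marginal rate of technical substitution to equal the input-price ratio: MP_L/MP_M = w/r.
Here MP_L/MP_M = (1/2)·(M/L)/(1/4) = 2·(M/L). Setting this equal to 3906.25/50 = 78.125 gives M = 39.0625L.
Substituting into y = 100: 5·L^(1/2)·(39.0625L)^(1/4) = 100.
Solving, L = 16 and M = 625.

L* = 16, M* = 625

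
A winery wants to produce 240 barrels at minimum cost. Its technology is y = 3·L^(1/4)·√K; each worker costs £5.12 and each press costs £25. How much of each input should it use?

L* = 625, K* = 256

Cost minimization requires the marginal rate of technical substitution to equal the input-price ratio: MP_L/MP_K = w/r.
Here MP_L/MP_K = (1/4)·(K/L)/(1/2) = 0.5·(K/L). Setting this equal to 5.12/25 = 0.2048 gives K = 0.4096L.
Substituting into y = 240: 3·L^(1/4)·(0.4096L)^(1/2) = 240.
Solving, L = 625 and K = 256.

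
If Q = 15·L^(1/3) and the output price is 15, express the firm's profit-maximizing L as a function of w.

L(w) = (75/w)^(3/2)

MP_L = (1/3)·15·L^(-2/3) = 5·L^(-2/3).
Setting P·MP_L = w: 75·L^(-2/3) = w.
Solving for L: L^(-2/3) = w/75, so L = (75/w)^(3/2).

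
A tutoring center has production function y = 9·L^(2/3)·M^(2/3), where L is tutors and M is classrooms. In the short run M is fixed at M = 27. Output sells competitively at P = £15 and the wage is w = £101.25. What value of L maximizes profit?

L* = 512

With M = 27, MP_L = (2/3)·9·L^(-1/3)·27^(2/3) = 54·L^(-1/3).
Profit maximization for a price taker requires P·MP_L = w: 15·54·L^(-1/3) = 101.25.
So L^(-1/3) = 0.125, which gives L = 512.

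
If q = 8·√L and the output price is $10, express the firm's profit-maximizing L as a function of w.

L(w) = 1600/w²

MP_L = (1/2)·8·L^(-1/2) = 4·L^(-1/2).
Setting P·MP_L = w: 40·L^(-1/2) = w.
Solving for L: L^(-1/2) = w/40, so L = (40/w)^(2).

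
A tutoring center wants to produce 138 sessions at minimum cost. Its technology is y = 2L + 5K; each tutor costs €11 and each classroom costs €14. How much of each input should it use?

L* = 0, K* = 27.6

The inputs are perfect substitutes, so the firm uses whichever has the lower cost per unit of output.
Cost per unit of output via L is w/2 = 5.5; via K it is r/5 = 2.8. K is cheaper.
Producing y = 138 with K alone: L = 0, K = 27.6.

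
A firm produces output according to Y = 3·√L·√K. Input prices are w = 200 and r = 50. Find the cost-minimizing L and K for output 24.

Cost minimization requires the marginal rate of technical substitution to equal the input-price ratio: MP_L/MP_K = w/r.
Here MP_L/MP_K = (1/2)·(K/L)/(1/2) = (K/L). Setting this equal to 200/50 = 4 gives K = 4L.
Substituting into Y = 24: 3·L^(1/2)·(4L)^(1/2) = 24.
Solving, L = 4 and K = 16.

L* = 4, K* = 16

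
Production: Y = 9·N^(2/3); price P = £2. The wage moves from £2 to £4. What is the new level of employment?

From P·MP_N = w with MP_N = 6·N^(-1/3), the labor demand is N(w) = (12/w)^(3).
At w = 2: N = 216. At w = 4: N = 27.

N* = 27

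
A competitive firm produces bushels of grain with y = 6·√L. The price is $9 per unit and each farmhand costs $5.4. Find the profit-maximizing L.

MP_L = (1/2)·6·L^(-1/2) = 3·L^(-1/2).
Profit maximization for a price taker requires P·MP_L = w: 9·3·L^(-1/2) = 5.4.
So L^(-1/2) = 0.2, which gives L = 25.

L* = 25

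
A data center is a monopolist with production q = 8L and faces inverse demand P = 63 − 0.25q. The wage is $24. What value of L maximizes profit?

Marginal revenue from the inverse demand is MR = 63 − 0.5q.
The marginal product is MP_L = 8.
A monopolist hires until marginal revenue product equals the wage: MR·MP_L = w.
(63 − 4L)·8 = 24, so L = 15.

L* = 15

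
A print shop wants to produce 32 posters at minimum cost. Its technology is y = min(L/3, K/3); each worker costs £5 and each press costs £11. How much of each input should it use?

L* = 96, K* = 96

With a fixed-proportions technology, the cost-minimizing bundle uses no slack in either input: L/3 = K/3 = y.
So L = 3·32 = 96 and K = 3·32 = 96.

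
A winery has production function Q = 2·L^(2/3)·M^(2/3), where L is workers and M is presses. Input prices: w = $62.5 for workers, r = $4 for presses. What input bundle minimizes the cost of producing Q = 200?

L* = 8, M* = 125

Cost minimization requires the marginal rate of technical substitution to equal the input-price ratio: MP_L/MP_M = w/r.
Here MP_L/MP_M = (2/3)·(M/L)/(2/3) = (M/L). Setting this equal to 62.5/4 = 15.625 gives M = 15.625L.
Substituting into Q = 200: 2·L^(2/3)·(15.625L)^(2/3) = 200.
Solving, L = 8 and M = 125.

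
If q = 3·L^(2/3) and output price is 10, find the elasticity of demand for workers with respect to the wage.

MP_L = (2/3)·3·L^(-1/3), so P·MP_L = w gives 20·L^(-1/3) = w.
Solving, L(w) = (20/w)^(3). This is a constant-elasticity form: L ∝ w^(−3), so ε = −3.

ε = -3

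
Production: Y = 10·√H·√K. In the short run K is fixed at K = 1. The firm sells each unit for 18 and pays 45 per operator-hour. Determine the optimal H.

With K = 1, MP_H = (1/2)·10·H^(-1/2)·1^(1/2) = 5·H^(-1/2).
Profit maximization for a price taker requires P·MP_H = w: 18·5·H^(-1/2) = 45.
So H^(-1/2) = 0.5, which gives H = 4.

H* = 4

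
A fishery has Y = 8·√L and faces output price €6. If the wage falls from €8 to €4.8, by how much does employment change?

ΔL = 16

From P·MP_L = w with MP_L = 4·L^(-1/2), the labor demand is L(w) = (24/w)^(2).
At w = 8: L = 9. At w = 4.8: L = 25.
ΔL = 25 − 9 = 16.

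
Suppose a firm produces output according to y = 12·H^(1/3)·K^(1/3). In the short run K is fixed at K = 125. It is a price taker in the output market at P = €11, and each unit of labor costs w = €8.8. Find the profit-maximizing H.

With K = 125, MP_H = (1/3)·12·H^(-2/3)·125^(1/3) = 20·H^(-2/3).
Profit maximization for a price taker requires P·MP_H = w: 11·20·H^(-2/3) = 8.8.
So H^(-2/3) = 0.04, which gives H = 125.

H* = 125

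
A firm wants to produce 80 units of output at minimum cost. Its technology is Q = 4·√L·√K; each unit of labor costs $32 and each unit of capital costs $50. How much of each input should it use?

Cost minimization requires the marginal rate of technical substitution to equal the input-price ratio: MP_L/MP_K = w/r.
Here MP_L/MP_K = (1/2)·(K/L)/(1/2) = (K/L). Setting this equal to 32/50 = 0.64 gives K = 0.64L.
Substituting into Q = 80: 4·L^(1/2)·(0.64L)^(1/2) = 80.
Solving, L = 25 and K = 16.

L* = 25, K* = 16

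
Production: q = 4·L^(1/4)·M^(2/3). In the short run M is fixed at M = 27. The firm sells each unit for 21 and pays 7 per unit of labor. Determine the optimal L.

With M = 27, MP_L = (1/4)·4·L^(-3/4)·27^(2/3) = 9·L^(-3/4).
Profit maximization for a price taker requires P·MP_L = w: 21·9·L^(-3/4) = 7.
So L^(-3/4) = 1/27, which gives L = 81.

L* = 81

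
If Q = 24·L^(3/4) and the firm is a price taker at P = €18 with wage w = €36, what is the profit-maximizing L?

MP_L = (3/4)·24·L^(-1/4) = 18·L^(-1/4).
Profit maximization for a price taker requires P·MP_L = w: 18·18·L^(-1/4) = 36.
So L^(-1/4) = 1/9, which gives L = 6561.

L* = 6561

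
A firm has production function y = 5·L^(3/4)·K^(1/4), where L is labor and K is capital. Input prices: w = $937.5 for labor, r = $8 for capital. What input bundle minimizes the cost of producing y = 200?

L* = 16, K* = 625

Cost minimization requires the marginal rate of technical substitution to equal the input-price ratio: MP_L/MP_K = w/r.
Here MP_L/MP_K = (3/4)·(K/L)/(1/4) = 3·(K/L). Setting this equal to 937.5/8 = 117.1875 gives K = 39.0625L.
Substituting into y = 200: 5·L^(3/4)·(39.0625L)^(1/4) = 200.
Solving, L = 16 and K = 625.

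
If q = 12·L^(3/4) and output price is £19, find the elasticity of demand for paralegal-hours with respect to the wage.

ε = -4

MP_L = (3/4)·12·L^(-1/4), so P·MP_L = w gives 171·L^(-1/4) = w.
Solving, L(w) = (171/w)^(4). This is a constant-elasticity form: L ∝ w^(−4), so ε = −4.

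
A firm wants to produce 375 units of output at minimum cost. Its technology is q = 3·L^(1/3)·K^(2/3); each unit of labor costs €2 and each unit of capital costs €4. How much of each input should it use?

Cost minimization requires the marginal rate of technical substitution to equal the input-price ratio: MP_L/MP_K = w/r.
Here MP_L/MP_K = (1/3)·(K/L)/(2/3) = 0.5·(K/L). Setting this equal to 2/4 = 0.5 gives K = L.
Substituting into q = 375: 3·L^(1/3)·(L)^(2/3) = 375.
Solving, L = 125 and K = 125.

L* = 125, K* = 125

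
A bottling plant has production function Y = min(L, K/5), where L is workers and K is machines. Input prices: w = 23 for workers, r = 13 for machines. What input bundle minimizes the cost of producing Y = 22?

L* = 22, K* = 110

With a fixed-proportions technology, the cost-minimizing bundle uses no slack in either input: L = K/5 = Y.
So L = 22 and K = 5·22 = 110.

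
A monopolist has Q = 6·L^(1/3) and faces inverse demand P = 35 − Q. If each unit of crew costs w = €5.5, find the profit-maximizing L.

L* = 8

Marginal revenue from the inverse demand is MR = 35 − 2Q.
The marginal product is MP_L = 2·L^(-2/3).
A monopolist hires until marginal revenue product equals the wage: MR·MP_L = w.
At L, Q = 6·L^(1/3). Substituting and solving: (35 − 12·L^(1/3))·2·L^(-2/3) = 5.5 gives L = 8.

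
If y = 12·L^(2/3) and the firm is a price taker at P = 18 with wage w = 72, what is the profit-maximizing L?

MP_L = (2/3)·12·L^(-1/3) = 8·L^(-1/3).
Profit maximization for a price taker requires P·MP_L = w: 18·8·L^(-1/3) = 72.
So L^(-1/3) = 0.5, which gives L = 8.

L* = 8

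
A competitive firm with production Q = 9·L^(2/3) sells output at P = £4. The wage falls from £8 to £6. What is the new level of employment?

L* = 64

From P·MP_L = w with MP_L = 6·L^(-1/3), the labor demand is L(w) = (24/w)^(3).
At w = 8: L = 27. At w = 6: L = 64.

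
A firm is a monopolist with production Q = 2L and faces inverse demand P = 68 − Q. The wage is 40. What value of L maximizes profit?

L* = 12

Marginal revenue from the inverse demand is MR = 68 − 2Q.
The marginal product is MP_L = 2.
A monopolist hires until marginal revenue product equals the wage: MR·MP_L = w.
(68 − 4L)·2 = 40, so L = 12.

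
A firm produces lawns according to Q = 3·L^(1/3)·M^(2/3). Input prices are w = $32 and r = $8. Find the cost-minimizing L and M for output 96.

L* = 8, M* = 64

Cost minimization requires the marginal rate of technical substitution to equal the input-price ratio: MP_L/MP_M = w/r.
Here MP_L/MP_M = (1/3)·(M/L)/(2/3) = 0.5·(M/L). Setting this equal to 32/8 = 4 gives M = 8L.
Substituting into Q = 96: 3·L^(1/3)·(8L)^(2/3) = 96.
Solving, L = 8 and M = 64.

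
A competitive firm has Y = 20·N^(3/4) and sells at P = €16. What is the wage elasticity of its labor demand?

ε = -4

MP_N = (3/4)·20·N^(-1/4), so P·MP_N = w gives 240·N^(-1/4) = w.
Solving, N(w) = (240/w)^(4). This is a constant-elasticity form: N ∝ w^(−4), so ε = −4.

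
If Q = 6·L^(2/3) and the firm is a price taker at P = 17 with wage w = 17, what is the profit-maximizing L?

L* = 64

MP_L = (2/3)·6·L^(-1/3) = 4·L^(-1/3).
Profit maximization for a price taker requires P·MP_L = w: 17·4·L^(-1/3) = 17.
So L^(-1/3) = 0.25, which gives L = 64.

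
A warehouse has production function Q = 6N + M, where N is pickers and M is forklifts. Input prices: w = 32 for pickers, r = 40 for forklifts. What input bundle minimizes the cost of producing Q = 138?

The inputs are perfect substitutes, so the firm uses whichever has the lower cost per unit of output.
Cost per unit of output via N is 16/3; via M it is 40. N is cheaper.
Producing Q = 138 with N alone: N = 23, M = 0.

N* = 23, M* = 0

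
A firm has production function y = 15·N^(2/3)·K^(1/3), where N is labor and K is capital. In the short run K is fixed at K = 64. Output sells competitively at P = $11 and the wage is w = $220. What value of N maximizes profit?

With K = 64, MP_N = (2/3)·15·N^(-1/3)·64^(1/3) = 40·N^(-1/3).
Profit maximization for a price taker requires P·MP_N = w: 11·40·N^(-1/3) = 220.
So N^(-1/3) = 0.5, which gives N = 8.

N* = 8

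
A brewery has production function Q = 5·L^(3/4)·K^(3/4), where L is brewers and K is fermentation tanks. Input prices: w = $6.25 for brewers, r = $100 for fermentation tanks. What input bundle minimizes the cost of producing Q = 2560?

L* = 256, K* = 16

Cost minimization requires the marginal rate of technical substitution to equal the input-price ratio: MP_L/MP_K = w/r.
Here MP_L/MP_K = (3/4)·(K/L)/(3/4) = (K/L). Setting this equal to 6.25/100 = 0.0625 gives K = 0.0625L.
Substituting into Q = 2560: 5·L^(3/4)·(0.0625L)^(3/4) = 2560.
Solving, L = 256 and K = 16.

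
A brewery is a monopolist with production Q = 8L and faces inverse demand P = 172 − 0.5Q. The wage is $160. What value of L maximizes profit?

Marginal revenue from the inverse demand is MR = 172 − Q.
The marginal product is MP_L = 8.
A monopolist hires until marginal revenue product equals the wage: MR·MP_L = w.
(172 − 8L)·8 = 160, so L = 19.

L* = 19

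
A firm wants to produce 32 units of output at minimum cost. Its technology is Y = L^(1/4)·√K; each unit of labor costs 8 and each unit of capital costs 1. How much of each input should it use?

Cost minimization requires the marginal rate of technical substitution to equal the input-price ratio: MP_L/MP_K = w/r.
Here MP_L/MP_K = (1/4)·(K/L)/(1/2) = 0.5·(K/L). Setting this equal to 8/1 = 8 gives K = 16L.
Substituting into Y = 32: L^(1/4)·(16L)^(1/2) = 32.
Solving, L = 16 and K = 256.

L* = 16, K* = 256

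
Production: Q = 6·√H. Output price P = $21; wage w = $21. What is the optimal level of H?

H* = 9

MP_H = (1/2)·6·H^(-1/2) = 3·H^(-1/2).
Profit maximization for a price taker requires P·MP_H = w: 21·3·H^(-1/2) = 21.
So H^(-1/2) = 1/3, which gives H = 9.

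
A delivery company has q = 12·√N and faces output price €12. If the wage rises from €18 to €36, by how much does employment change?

From P·MP_N = w with MP_N = 6·N^(-1/2), the labor demand is N(w) = (72/w)^(2).
At w = 18: N = 16. At w = 36: N = 4.
ΔN = 4 − 16 = -12.

ΔN = -12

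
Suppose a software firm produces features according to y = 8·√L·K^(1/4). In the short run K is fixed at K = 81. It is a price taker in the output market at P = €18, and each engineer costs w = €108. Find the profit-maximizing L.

L* = 4

With K = 81, MP_L = (1/2)·8·L^(-1/2)·81^(1/4) = 12·L^(-1/2).
Profit maximization for a price taker requires P·MP_L = w: 18·12·L^(-1/2) = 108.
So L^(-1/2) = 0.5, which gives L = 4.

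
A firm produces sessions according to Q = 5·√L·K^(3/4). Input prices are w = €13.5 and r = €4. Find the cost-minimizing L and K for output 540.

Cost minimization requires the marginal rate of technical substitution to equal the input-price ratio: MP_L/MP_K = w/r.
Here MP_L/MP_K = (1/2)·(K/L)/(3/4) = (2/3)·(K/L). Setting this equal to 13.5/4 = 3.375 gives K = 5.0625L.
Substituting into Q = 540: 5·L^(1/2)·(5.0625L)^(3/4) = 540.
Solving, L = 16 and K = 81.

L* = 16, K* = 81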